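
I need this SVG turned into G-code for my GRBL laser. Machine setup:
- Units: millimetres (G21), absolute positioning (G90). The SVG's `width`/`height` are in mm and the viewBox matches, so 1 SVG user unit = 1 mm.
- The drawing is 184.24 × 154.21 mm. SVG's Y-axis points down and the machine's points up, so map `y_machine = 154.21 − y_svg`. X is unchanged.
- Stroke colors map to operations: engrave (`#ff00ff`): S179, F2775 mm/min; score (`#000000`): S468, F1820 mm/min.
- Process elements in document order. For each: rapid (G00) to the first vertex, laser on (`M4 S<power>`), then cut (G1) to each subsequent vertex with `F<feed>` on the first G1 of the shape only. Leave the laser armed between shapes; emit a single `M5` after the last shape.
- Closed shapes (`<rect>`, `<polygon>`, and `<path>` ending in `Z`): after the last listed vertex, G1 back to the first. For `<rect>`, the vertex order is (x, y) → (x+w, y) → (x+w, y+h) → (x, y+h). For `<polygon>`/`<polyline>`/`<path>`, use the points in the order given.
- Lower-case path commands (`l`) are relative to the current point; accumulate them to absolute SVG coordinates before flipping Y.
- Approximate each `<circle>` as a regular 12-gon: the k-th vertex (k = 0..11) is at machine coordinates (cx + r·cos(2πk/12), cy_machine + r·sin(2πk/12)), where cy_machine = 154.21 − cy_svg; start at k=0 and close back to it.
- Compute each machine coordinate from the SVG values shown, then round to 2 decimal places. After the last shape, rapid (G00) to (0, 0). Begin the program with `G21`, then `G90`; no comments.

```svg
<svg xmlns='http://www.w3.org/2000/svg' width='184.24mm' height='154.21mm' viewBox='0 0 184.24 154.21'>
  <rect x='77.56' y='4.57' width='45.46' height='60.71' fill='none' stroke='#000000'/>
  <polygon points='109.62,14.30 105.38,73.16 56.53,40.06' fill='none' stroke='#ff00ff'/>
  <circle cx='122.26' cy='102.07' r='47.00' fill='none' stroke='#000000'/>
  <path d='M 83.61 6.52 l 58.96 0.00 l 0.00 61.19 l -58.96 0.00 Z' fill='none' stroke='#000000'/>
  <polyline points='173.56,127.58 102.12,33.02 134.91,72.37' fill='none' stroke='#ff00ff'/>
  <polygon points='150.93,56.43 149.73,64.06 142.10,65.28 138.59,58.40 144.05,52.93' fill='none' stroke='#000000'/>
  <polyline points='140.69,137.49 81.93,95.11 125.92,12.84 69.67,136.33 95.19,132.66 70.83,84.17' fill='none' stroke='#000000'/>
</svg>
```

G21
G90
G00 X77.56 Y149.64
M4 S468
G1 X123.02 Y149.64 F1820
G1 X123.02 Y88.93
G1 X77.56 Y88.93
G1 X77.56 Y149.64
G00 X109.62 Y139.91
M4 S179
G1 X105.38 Y81.05 F2775
G1 X56.53 Y114.15
G1 X109.62 Y139.91
G00 X169.26 Y52.14
M4 S468
G1 X162.96 Y75.64 F1820
G1 X145.76 Y92.84
G1 X122.26 Y99.14
G1 X98.76 Y92.84
G1 X81.56 Y75.64
G1 X75.26 Y52.14
G1 X81.56 Y28.64
G1 X98.76 Y11.44
G1 X122.26 Y5.14
G1 X145.76 Y11.44
G1 X162.96 Y28.64
G1 X169.26 Y52.14
G00 X83.61 Y147.69
M4 S468
G1 X142.57 Y147.69 F1820
G1 X142.57 Y86.50
G1 X83.61 Y86.50
G1 X83.61 Y147.69
G00 X173.56 Y26.63
M4 S179
G1 X102.12 Y121.19 F2775
G1 X134.91 Y81.84
G00 X150.93 Y97.78
M4 S468
G1 X149.73 Y90.15 F1820
G1 X142.10 Y88.93
G1 X138.59 Y95.81
G1 X144.05 Y101.28
G1 X150.93 Y97.78
G00 X140.69 Y16.72
M4 S468
G1 X81.93 Y59.10 F1820
G1 X125.92 Y141.37
G1 X69.67 Y17.88
G1 X95.19 Y21.55
G1 X70.83 Y70.04
M5
G00 X0.00 Y0.00

1 u = 1 mm; y_m = 154.21 − y.

[1] `<rect>` rectangle, #000000→score S468 F1820: (77.56,149.64) → (123.02,149.64) → (123.02,88.93) → (77.56,88.93) → (77.56,149.64) (closed)

[2] `<polygon>` regular polygon, #ff00ff→engrave S179 F2775: (109.62,139.91) → (105.38,81.05) → (56.53,114.15) → (109.62,139.91) (closed)

[3] `<circle>` circle, #000000→score S468 F1820: (169.26,52.14) → (162.96,75.64) → (145.76,92.84) → (122.26,99.14) → (98.76,92.84) → (81.56,75.64) → (75.26,52.14) → (81.56,28.64) → (98.76,11.44) → (122.26,5.14) → (145.76,11.44) → (162.96,28.64) → (169.26,52.14) (closed)

[4] `<path>` rectangle, #000000→score S468 F1820: (83.61,147.69) → (142.57,147.69) → (142.57,86.50) → (83.61,86.50) → (83.61,147.69) (closed)

[5] `<polyline>` open polyline, #ff00ff→engrave S179 F2775: (173.56,26.63) → (102.12,121.19) → (134.91,81.84)

[6] `<polygon>` regular polygon, #000000→score S468 F1820: (150.93,97.78) → (149.73,90.15) → (142.10,88.93) → (138.59,95.81) → (144.05,101.28) → (150.93,97.78) (closed)

[7] `<polyline>` open polyline, #000000→score S468 F1820: (140.69,16.72) → (81.93,59.10) → (125.92,141.37) → (69.67,17.88) → (95.19,21.55) → (70.83,70.04)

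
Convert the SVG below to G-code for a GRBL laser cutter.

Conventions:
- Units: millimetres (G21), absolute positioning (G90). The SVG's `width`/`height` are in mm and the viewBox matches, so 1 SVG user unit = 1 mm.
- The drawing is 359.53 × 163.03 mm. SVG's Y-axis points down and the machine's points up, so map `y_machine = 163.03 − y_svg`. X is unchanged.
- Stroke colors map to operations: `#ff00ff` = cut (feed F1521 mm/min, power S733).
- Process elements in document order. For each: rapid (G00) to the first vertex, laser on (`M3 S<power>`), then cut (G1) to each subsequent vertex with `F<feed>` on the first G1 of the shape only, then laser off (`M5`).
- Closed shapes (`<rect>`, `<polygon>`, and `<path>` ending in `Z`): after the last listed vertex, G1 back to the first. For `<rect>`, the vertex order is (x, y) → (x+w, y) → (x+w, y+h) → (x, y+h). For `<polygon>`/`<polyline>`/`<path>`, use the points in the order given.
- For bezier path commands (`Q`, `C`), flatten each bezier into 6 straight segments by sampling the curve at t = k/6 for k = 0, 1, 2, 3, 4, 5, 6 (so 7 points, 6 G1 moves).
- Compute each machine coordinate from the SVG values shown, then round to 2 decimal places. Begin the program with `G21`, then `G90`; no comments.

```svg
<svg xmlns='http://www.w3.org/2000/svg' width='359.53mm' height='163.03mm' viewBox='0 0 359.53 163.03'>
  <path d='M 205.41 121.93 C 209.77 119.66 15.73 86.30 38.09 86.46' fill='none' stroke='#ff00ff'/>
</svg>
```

Since the viewBox matches the mm dimensions, user units are millimetres directly. The only transform is the Y-flip y_m = 163.03 − y_svg.

Shape 1 is a cubic bezier drawn with `<path>`. Its stroke #ff00ff means cut at S733, F1521. After flipping Y the toolpath is (205.41,41.10) → (192.98,44.53) → (159.00,51.34) → (115.00,59.75) → (72.50,67.95) → (43.02,74.16) → (38.09,76.57).

G21
G90
G00 X205.41 Y41.10
M3 S733
G1 X192.98 Y44.53 F1521
G1 X159.00 Y51.34
G1 X115.00 Y59.75
G1 X72.50 Y67.95
G1 X43.02 Y74.16
G1 X38.09 Y76.57
M5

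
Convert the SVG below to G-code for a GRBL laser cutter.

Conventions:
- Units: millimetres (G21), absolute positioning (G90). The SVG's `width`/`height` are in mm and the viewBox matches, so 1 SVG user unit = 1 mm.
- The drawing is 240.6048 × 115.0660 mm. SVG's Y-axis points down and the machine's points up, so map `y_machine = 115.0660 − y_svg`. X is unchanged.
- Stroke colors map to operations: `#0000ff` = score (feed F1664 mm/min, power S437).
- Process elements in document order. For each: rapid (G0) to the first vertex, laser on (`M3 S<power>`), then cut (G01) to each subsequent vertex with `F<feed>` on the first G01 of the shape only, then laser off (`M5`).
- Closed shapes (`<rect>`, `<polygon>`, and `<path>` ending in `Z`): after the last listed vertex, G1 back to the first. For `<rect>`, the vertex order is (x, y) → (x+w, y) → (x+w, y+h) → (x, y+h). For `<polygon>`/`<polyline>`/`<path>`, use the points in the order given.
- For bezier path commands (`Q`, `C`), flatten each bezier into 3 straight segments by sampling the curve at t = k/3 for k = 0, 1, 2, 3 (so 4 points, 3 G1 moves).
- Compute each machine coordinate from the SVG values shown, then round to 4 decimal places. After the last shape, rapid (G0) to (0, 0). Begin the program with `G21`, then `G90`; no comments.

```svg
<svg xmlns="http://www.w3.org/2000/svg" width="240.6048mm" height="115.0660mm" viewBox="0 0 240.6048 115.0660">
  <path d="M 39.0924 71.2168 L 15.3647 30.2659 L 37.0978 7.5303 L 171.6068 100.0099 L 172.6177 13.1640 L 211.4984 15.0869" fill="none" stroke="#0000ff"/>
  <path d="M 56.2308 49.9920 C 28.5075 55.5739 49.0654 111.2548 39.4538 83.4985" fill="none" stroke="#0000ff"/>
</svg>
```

G21
G90
G0 X39.0924 Y43.8492
M3 S437
G01 X15.3647 Y84.8001 F1664
G01 X37.0978 Y107.5357
G01 X171.6068 Y15.0561
G01 X172.6177 Y101.9020
G01 X211.4984 Y99.9791
M5
G0 X56.2308 Y65.0740
M3 S437
G01 X41.6957 Y47.7382 F1664
G01 X41.9145 Y26.6778
G01 X39.4538 Y31.5675
M5
G0 X0.0000 Y0.0000

1 u = 1 mm; y_m = 115.0660 − y.

[1] `<path>` open polyline, #0000ff→score S437 F1664: (39.0924,43.8492) → (15.3647,84.8001) → (37.0978,107.5357) → (171.6068,15.0561) → (172.6177,101.9020) → (211.4984,99.9791)

[2] `<path>` cubic bezier, #0000ff→score S437 F1664: (56.2308,65.0740) → (41.6957,47.7382) → (41.9145,26.6778) → (39.4538,31.5675)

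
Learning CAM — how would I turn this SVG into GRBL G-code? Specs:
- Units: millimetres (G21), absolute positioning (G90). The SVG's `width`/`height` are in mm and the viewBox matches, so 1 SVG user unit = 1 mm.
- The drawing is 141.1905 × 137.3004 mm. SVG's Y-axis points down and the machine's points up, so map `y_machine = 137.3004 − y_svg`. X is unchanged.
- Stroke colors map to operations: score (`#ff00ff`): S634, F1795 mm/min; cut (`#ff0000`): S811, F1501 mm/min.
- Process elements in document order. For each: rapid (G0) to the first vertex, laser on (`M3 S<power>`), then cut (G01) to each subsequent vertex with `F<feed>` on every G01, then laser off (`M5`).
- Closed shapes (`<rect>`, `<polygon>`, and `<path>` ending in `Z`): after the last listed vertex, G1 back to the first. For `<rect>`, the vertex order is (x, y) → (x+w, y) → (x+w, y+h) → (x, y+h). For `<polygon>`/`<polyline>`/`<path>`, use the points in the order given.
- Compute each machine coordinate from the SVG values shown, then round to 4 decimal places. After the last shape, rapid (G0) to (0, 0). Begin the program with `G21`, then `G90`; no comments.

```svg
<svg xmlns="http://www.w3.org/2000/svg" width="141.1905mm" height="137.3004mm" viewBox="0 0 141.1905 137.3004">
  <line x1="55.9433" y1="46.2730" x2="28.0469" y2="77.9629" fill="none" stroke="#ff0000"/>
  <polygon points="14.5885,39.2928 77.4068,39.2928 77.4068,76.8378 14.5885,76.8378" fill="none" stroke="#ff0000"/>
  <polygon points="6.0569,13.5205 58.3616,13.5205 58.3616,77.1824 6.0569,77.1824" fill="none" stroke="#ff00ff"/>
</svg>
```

Since the viewBox matches the mm dimensions, user units are millimetres directly. The only transform is the Y-flip y_m = 137.3004 − y_svg.

Shape 1 is a line segment drawn with `<line>`. Its stroke #ff0000 means cut at S811, F1501. After flipping Y the toolpath is (55.9433,91.0274) → (28.0469,59.3375).

Shape 2 is a rectangle drawn with `<polygon>`. Its stroke #ff0000 means cut at S811, F1501. After flipping Y the toolpath is (14.5885,98.0076) → (77.4068,98.0076) → (77.4068,60.4626) → (14.5885,60.4626) → (14.5885,98.0076), returning to the start.

Shape 3 is a rectangle drawn with `<polygon>`. Its stroke #ff00ff means score at S634, F1795. After flipping Y the toolpath is (6.0569,123.7799) → (58.3616,123.7799) → (58.3616,60.1180) → (6.0569,60.1180) → (6.0569,123.7799), returning to the start.

G21
G90
G0 X55.9433 Y91.0274
M3 S811
G01 X28.0469 Y59.3375 F1501
M5
G0 X14.5885 Y98.0076
M3 S811
G01 X77.4068 Y98.0076 F1501
G01 X77.4068 Y60.4626 F1501
G01 X14.5885 Y60.4626 F1501
G01 X14.5885 Y98.0076 F1501
M5
G0 X6.0569 Y123.7799
M3 S634
G01 X58.3616 Y123.7799 F1795
G01 X58.3616 Y60.1180 F1795
G01 X6.0569 Y60.1180 F1795
G01 X6.0569 Y123.7799 F1795
M5
G0 X0.0000 Y0.0000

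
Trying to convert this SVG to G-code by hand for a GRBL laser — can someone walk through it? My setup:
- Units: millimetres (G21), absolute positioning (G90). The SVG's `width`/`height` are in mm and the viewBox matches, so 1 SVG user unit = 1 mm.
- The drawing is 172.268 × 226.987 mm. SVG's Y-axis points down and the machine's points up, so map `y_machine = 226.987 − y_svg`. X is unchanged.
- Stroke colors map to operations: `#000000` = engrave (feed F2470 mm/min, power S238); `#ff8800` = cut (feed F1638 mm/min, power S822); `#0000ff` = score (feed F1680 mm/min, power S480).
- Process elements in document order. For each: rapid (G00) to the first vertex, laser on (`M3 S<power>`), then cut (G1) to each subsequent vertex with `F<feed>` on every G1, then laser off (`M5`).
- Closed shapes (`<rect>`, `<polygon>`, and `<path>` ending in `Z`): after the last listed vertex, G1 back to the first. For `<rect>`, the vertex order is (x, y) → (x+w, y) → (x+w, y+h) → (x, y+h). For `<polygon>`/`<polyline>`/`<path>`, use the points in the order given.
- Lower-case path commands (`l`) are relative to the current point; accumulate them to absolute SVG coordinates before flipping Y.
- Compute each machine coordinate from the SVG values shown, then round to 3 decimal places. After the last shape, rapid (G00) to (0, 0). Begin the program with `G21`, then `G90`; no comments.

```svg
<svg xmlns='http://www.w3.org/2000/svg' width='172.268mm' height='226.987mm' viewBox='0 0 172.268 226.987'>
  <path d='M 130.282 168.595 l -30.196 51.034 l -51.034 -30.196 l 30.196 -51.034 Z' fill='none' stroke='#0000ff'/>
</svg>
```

1 u = 1 mm; y_m = 226.987 − y.

[1] `<path>` regular polygon, #0000ff→score S480 F1680: (130.282,58.392) → (100.086,7.358) → (49.052,37.554) → (79.248,88.588) → (130.282,58.392) (closed)

G21
G90
G00 X130.282 Y58.392
M3 S480
G1 X100.086 Y7.358 F1680
G1 X49.052 Y37.554 F1680
G1 X79.248 Y88.588 F1680
G1 X130.282 Y58.392 F1680
M5
G00 X0.000 Y0.000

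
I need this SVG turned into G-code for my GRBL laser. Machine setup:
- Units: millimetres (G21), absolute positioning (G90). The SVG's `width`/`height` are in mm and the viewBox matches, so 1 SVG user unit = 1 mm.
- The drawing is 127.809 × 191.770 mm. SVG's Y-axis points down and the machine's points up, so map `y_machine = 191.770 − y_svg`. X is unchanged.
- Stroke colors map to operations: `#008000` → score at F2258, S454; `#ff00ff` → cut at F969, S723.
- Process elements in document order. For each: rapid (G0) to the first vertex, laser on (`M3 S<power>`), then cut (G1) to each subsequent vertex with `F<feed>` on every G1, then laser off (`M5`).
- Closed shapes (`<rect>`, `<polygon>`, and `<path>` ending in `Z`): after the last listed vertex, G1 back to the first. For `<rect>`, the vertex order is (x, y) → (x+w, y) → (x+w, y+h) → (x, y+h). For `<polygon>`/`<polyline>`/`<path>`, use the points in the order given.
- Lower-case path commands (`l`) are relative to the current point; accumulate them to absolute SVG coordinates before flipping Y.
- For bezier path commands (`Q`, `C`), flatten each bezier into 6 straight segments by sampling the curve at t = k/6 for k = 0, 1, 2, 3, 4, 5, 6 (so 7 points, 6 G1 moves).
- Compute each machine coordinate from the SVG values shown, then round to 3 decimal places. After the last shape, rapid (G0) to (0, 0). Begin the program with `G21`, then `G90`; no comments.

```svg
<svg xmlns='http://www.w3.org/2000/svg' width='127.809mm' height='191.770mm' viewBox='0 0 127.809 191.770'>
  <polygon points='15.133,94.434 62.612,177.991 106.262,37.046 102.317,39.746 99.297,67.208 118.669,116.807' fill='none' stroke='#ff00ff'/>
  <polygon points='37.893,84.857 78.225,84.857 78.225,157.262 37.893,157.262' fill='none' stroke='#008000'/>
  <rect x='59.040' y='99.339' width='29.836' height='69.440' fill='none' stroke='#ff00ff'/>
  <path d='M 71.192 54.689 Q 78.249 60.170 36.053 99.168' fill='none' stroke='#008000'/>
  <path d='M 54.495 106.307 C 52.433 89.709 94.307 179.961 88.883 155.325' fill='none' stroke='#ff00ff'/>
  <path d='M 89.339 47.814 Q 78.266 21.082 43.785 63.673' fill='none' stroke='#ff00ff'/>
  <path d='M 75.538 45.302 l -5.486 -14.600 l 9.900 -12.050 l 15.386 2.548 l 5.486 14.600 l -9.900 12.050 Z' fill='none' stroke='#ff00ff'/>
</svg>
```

Since the viewBox matches the mm dimensions, user units are millimetres directly. The only transform is the Y-flip y_m = 191.770 − y_svg.

Shape 1 is a closed polygon drawn with `<polygon>`. Its stroke #ff00ff means cut at S723, F969. After flipping Y the toolpath is (15.133,97.336) → (62.612,13.779) → (106.262,154.724) → (102.317,152.024) → (99.297,124.562) → (118.669,74.963) → (15.133,97.336), returning to the start.

Shape 2 is a rectangle drawn with `<polygon>`. Its stroke #008000 means score at S454, F2258. After flipping Y the toolpath is (37.893,106.913) → (78.225,106.913) → (78.225,34.508) → (37.893,34.508) → (37.893,106.913), returning to the start.

Shape 3 is a rectangle drawn with `<rect>`. Its stroke #ff00ff means cut at S723, F969. After flipping Y the toolpath is (59.040,92.431) → (88.876,92.431) → (88.876,22.991) → (59.040,22.991) → (59.040,92.431), returning to the start.

Shape 4 is a quadratic bezier drawn with `<path>`. Its stroke #008000 means score at S454, F2258. After flipping Y the toolpath is (71.192,137.081) → (72.176,134.323) → (70.424,129.703) → (65.936,123.221) → (58.711,114.877) → (48.750,104.670) → (36.053,92.602).

Shape 5 is a cubic bezier drawn with `<path>`. Its stroke #ff00ff means cut at S723, F969. After flipping Y the toolpath is (54.495,85.463) → (56.703,85.884) → (63.699,74.657) → (72.950,57.940) → (81.920,41.892) → (88.076,32.674) → (88.883,36.445).

Shape 6 is a quadratic bezier drawn with `<path>`. Its stroke #ff00ff means cut at S723, F969. After flipping Y the toolpath is (89.339,143.956) → (84.998,150.941) → (79.356,154.075) → (72.414,153.357) → (64.171,148.788) → (54.628,140.368) → (43.785,128.097).

Shape 7 is a regular polygon drawn with `<path>`. Its stroke #ff00ff means cut at S723, F969. After flipping Y the toolpath is (75.538,146.468) → (70.052,161.068) → (79.952,173.118) → (95.338,170.570) → (100.824,155.970) → (90.924,143.920) → (75.538,146.468), returning to the start.

G21
G90
G0 X15.133 Y97.336
M3 S723
G1 X62.612 Y13.779 F969
G1 X106.262 Y154.724 F969
G1 X102.317 Y152.024 F969
G1 X99.297 Y124.562 F969
G1 X118.669 Y74.963 F969
G1 X15.133 Y97.336 F969
M5
G0 X37.893 Y106.913
M3 S454
G1 X78.225 Y106.913 F2258
G1 X78.225 Y34.508 F2258
G1 X37.893 Y34.508 F2258
G1 X37.893 Y106.913 F2258
M5
G0 X59.040 Y92.431
M3 S723
G1 X88.876 Y92.431 F969
G1 X88.876 Y22.991 F969
G1 X59.040 Y22.991 F969
G1 X59.040 Y92.431 F969
M5
G0 X71.192 Y137.081
M3 S454
G1 X72.176 Y134.323 F2258
G1 X70.424 Y129.703 F2258
G1 X65.936 Y123.221 F2258
G1 X58.711 Y114.877 F2258
G1 X48.750 Y104.670 F2258
G1 X36.053 Y92.602 F2258
M5
G0 X54.495 Y85.463
M3 S723
G1 X56.703 Y85.884 F969
G1 X63.699 Y74.657 F969
G1 X72.950 Y57.940 F969
G1 X81.920 Y41.892 F969
G1 X88.076 Y32.674 F969
G1 X88.883 Y36.445 F969
M5
G0 X89.339 Y143.956
M3 S723
G1 X84.998 Y150.941 F969
G1 X79.356 Y154.075 F969
G1 X72.414 Y153.357 F969
G1 X64.171 Y148.788 F969
G1 X54.628 Y140.368 F969
G1 X43.785 Y128.097 F969
M5
G0 X75.538 Y146.468
M3 S723
G1 X70.052 Y161.068 F969
G1 X79.952 Y173.118 F969
G1 X95.338 Y170.570 F969
G1 X100.824 Y155.970 F969
G1 X90.924 Y143.920 F969
G1 X75.538 Y146.468 F969
M5
G0 X0.000 Y0.000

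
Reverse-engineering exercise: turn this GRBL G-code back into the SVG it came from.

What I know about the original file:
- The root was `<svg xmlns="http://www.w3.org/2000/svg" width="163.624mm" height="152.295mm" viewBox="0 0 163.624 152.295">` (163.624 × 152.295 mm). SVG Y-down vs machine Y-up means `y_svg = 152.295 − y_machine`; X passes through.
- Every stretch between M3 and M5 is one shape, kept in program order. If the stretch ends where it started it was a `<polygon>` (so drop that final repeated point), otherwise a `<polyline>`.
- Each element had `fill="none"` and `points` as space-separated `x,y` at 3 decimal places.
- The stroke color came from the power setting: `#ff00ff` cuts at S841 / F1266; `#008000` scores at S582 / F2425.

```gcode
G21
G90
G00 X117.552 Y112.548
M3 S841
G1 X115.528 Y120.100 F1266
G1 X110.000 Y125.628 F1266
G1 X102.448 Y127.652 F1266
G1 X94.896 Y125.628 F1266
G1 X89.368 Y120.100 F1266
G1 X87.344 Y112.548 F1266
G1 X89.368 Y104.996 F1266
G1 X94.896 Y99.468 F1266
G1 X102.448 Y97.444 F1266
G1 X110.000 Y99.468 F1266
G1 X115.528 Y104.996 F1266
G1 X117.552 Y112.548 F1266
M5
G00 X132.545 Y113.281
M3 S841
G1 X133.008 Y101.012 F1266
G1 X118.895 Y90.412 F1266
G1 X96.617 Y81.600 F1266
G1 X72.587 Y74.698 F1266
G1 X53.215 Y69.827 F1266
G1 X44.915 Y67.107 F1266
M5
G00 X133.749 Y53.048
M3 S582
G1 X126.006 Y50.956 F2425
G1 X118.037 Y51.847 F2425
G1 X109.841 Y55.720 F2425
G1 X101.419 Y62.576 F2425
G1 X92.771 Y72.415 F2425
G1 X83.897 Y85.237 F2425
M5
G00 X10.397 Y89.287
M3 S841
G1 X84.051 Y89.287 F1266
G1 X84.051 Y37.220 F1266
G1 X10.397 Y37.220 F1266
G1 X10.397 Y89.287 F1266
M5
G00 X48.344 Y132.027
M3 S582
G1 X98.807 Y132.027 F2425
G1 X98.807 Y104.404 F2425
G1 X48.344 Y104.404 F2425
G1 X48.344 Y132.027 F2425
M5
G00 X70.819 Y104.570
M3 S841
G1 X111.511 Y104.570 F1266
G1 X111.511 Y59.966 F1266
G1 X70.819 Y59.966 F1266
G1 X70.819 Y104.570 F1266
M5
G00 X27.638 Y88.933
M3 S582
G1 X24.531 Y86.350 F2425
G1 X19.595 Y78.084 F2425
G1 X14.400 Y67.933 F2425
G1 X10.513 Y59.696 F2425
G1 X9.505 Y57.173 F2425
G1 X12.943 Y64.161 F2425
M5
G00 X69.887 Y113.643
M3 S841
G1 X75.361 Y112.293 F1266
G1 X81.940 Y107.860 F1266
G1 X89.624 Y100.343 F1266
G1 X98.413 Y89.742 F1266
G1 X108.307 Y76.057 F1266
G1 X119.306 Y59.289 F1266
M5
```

<svg xmlns="http://www.w3.org/2000/svg" width="163.624mm" height="152.295mm" viewBox="0 0 163.624 152.295">
  <polygon points="117.552,39.747 115.528,32.195 110.000,26.667 102.448,24.643 94.896,26.667 89.368,32.195 87.344,39.747 89.368,47.299 94.896,52.827 102.448,54.851 110.000,52.827 115.528,47.299" fill="none" stroke="#ff00ff"/>
  <polyline points="132.545,39.014 133.008,51.283 118.895,61.883 96.617,70.695 72.587,77.597 53.215,82.468 44.915,85.188" fill="none" stroke="#ff00ff"/>
  <polyline points="133.749,99.247 126.006,101.339 118.037,100.448 109.841,96.575 101.419,89.719 92.771,79.880 83.897,67.058" fill="none" stroke="#008000"/>
  <polygon points="10.397,63.008 84.051,63.008 84.051,115.075 10.397,115.075" fill="none" stroke="#ff00ff"/>
  <polygon points="48.344,20.268 98.807,20.268 98.807,47.891 48.344,47.891" fill="none" stroke="#008000"/>
  <polygon points="70.819,47.725 111.511,47.725 111.511,92.329 70.819,92.329" fill="none" stroke="#ff00ff"/>
  <polyline points="27.638,63.362 24.531,65.945 19.595,74.211 14.400,84.362 10.513,92.599 9.505,95.122 12.943,88.134" fill="none" stroke="#008000"/>
  <polyline points="69.887,38.652 75.361,40.002 81.940,44.435 89.624,51.952 98.413,62.553 108.307,76.238 119.306,93.006" fill="none" stroke="#ff00ff"/>
</svg>

y_svg = 152.295 − y_m.

[1] S841→`#ff00ff` (cut); closed run; points: 117.552,39.747 115.528,32.195 110.000,26.667 102.448,24.643 94.896,26.667 89.368,32.195 87.344,39.747 89.368,47.299 94.896,52.827 102.448,54.851 110.000,52.827 115.528,47.299

[2] S841→`#ff00ff` (cut); open run; points: 132.545,39.014 133.008,51.283 118.895,61.883 96.617,70.695 72.587,77.597 53.215,82.468 44.915,85.188

[3] S582→`#008000` (score); open run; points: 133.749,99.247 126.006,101.339 118.037,100.448 109.841,96.575 101.419,89.719 92.771,79.880 83.897,67.058

[4] S841→`#ff00ff` (cut); closed run; points: 10.397,63.008 84.051,63.008 84.051,115.075 10.397,115.075

[5] S582→`#008000` (score); closed run; points: 48.344,20.268 98.807,20.268 98.807,47.891 48.344,47.891

[6] S841→`#ff00ff` (cut); closed run; points: 70.819,47.725 111.511,47.725 111.511,92.329 70.819,92.329

[7] S582→`#008000` (score); open run; points: 27.638,63.362 24.531,65.945 19.595,74.211 14.400,84.362 10.513,92.599 9.505,95.122 12.943,88.134

[8] S841→`#ff00ff` (cut); open run; points: 69.887,38.652 75.361,40.002 81.940,44.435 89.624,51.952 98.413,62.553 108.307,76.238 119.306,93.006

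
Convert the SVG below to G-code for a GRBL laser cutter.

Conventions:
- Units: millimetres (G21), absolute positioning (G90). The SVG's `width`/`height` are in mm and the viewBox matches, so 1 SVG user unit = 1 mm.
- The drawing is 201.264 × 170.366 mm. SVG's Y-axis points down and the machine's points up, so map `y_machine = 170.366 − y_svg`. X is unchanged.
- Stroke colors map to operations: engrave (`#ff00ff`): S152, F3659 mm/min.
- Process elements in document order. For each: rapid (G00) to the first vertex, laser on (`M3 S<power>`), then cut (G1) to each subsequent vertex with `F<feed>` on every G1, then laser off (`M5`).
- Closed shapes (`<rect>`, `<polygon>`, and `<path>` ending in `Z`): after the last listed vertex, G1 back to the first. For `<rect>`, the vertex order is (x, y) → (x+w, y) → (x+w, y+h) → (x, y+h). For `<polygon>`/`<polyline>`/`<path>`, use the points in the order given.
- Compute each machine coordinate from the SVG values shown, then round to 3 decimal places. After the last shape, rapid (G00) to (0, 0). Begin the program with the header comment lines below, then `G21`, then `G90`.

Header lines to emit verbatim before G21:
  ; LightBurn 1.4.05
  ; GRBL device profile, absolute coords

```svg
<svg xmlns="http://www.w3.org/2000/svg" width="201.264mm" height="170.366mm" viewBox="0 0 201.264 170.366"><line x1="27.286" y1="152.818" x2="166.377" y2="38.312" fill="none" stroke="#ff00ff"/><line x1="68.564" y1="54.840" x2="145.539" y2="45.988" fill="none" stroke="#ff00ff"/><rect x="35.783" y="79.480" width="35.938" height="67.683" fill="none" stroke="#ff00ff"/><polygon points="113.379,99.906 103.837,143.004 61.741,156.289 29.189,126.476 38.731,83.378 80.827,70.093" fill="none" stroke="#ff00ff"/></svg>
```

; LightBurn 1.4.05
; GRBL device profile, absolute coords
G21
G90
G00 X27.286 Y17.548
M3 S152
G1 X166.377 Y132.054 F3659
M5
G00 X68.564 Y115.526
M3 S152
G1 X145.539 Y124.378 F3659
M5
G00 X35.783 Y90.886
M3 S152
G1 X71.721 Y90.886 F3659
G1 X71.721 Y23.203 F3659
G1 X35.783 Y23.203 F3659
G1 X35.783 Y90.886 F3659
M5
G00 X113.379 Y70.460
M3 S152
G1 X103.837 Y27.362 F3659
G1 X61.741 Y14.077 F3659
G1 X29.189 Y43.890 F3659
G1 X38.731 Y86.988 F3659
G1 X80.827 Y100.273 F3659
G1 X113.379 Y70.460 F3659
M5
G00 X0.000 Y0.000

viewBox `0 0 201.264 170.366` with mm width/height → 1 unit = 1 mm. Flip: y_m = 170.366 − y_svg.

**Shape 1** — `<line>` line segment, stroke `#ff00ff` → engrave (S152, F3659). Machine vertices: (27.286,17.548) → (166.377,132.054). Open path.

**Shape 2** — `<line>` line segment, stroke `#ff00ff` → engrave (S152, F3659). Machine vertices: (68.564,115.526) → (145.539,124.378). Open path.

**Shape 3** — `<rect>` rectangle, stroke `#ff00ff` → engrave (S152, F3659). Machine vertices: (35.783,90.886) → (71.721,90.886) → (71.721,23.203) → (35.783,23.203) → (35.783,90.886). Closed: final G1 returns to the first vertex.

**Shape 4** — `<polygon>` regular polygon, stroke `#ff00ff` → engrave (S152, F3659). Machine vertices: (113.379,70.460) → (103.837,27.362) → (61.741,14.077) → (29.189,43.890) → (38.731,86.988) → (80.827,100.273) → (113.379,70.460). Closed: final G1 returns to the first vertex.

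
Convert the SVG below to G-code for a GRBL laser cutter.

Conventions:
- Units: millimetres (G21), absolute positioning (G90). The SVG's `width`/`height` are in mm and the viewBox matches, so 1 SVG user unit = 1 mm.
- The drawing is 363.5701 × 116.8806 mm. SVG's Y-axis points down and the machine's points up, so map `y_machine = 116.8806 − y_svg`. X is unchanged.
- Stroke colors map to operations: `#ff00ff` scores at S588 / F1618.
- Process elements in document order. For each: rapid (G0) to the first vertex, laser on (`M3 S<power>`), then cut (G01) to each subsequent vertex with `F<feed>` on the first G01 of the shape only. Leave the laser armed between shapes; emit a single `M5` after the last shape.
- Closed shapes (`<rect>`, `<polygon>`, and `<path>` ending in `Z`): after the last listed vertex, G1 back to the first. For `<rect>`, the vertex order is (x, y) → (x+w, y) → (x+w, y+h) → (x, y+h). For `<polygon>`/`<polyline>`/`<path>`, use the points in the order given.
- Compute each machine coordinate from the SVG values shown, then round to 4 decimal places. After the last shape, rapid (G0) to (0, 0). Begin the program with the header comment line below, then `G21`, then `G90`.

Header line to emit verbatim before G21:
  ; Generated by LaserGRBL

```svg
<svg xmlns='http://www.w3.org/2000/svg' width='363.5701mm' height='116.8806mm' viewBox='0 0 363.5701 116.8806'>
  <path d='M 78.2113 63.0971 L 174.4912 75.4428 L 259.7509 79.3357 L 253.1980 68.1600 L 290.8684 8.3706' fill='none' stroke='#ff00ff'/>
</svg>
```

; Generated by LaserGRBL
G21
G90
G0 X78.2113 Y53.7835
M3 S588
G01 X174.4912 Y41.4378 F1618
G01 X259.7509 Y37.5449
G01 X253.1980 Y48.7206
G01 X290.8684 Y108.5100
M5
G0 X0.0000 Y0.0000

1 u = 1 mm; y_m = 116.8806 − y.

[1] `<path>` open polyline, #ff00ff→score S588 F1618: (78.2113,53.7835) → (174.4912,41.4378) → (259.7509,37.5449) → (253.1980,48.7206) → (290.8684,108.5100)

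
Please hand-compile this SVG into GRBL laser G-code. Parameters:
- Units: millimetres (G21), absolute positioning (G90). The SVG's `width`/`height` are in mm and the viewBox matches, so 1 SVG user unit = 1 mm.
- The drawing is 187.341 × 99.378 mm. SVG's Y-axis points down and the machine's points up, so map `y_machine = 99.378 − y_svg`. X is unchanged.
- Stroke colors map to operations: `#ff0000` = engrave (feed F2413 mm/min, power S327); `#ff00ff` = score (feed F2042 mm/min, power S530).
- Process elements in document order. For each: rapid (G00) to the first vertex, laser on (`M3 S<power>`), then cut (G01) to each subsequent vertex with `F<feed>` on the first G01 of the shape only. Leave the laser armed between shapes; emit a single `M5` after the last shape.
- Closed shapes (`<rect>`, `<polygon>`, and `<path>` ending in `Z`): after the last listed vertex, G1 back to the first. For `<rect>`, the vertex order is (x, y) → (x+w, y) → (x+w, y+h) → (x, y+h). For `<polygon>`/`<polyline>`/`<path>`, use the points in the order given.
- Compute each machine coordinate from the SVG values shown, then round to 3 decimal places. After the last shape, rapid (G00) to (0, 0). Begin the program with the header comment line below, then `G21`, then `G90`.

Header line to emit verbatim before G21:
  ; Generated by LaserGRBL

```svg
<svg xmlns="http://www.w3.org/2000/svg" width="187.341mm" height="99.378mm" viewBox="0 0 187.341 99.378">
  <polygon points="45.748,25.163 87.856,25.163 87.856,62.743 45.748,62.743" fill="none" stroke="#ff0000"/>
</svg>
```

; Generated by LaserGRBL
G21
G90
G00 X45.748 Y74.215
M3 S327
G01 X87.856 Y74.215 F2413
G01 X87.856 Y36.635
G01 X45.748 Y36.635
G01 X45.748 Y74.215
M5
G00 X0.000 Y0.000

1 u = 1 mm; y_m = 99.378 − y.

[1] `<polygon>` rectangle, #ff0000→engrave S327 F2413: (45.748,74.215) → (87.856,74.215) → (87.856,36.635) → (45.748,36.635) → (45.748,74.215) (closed)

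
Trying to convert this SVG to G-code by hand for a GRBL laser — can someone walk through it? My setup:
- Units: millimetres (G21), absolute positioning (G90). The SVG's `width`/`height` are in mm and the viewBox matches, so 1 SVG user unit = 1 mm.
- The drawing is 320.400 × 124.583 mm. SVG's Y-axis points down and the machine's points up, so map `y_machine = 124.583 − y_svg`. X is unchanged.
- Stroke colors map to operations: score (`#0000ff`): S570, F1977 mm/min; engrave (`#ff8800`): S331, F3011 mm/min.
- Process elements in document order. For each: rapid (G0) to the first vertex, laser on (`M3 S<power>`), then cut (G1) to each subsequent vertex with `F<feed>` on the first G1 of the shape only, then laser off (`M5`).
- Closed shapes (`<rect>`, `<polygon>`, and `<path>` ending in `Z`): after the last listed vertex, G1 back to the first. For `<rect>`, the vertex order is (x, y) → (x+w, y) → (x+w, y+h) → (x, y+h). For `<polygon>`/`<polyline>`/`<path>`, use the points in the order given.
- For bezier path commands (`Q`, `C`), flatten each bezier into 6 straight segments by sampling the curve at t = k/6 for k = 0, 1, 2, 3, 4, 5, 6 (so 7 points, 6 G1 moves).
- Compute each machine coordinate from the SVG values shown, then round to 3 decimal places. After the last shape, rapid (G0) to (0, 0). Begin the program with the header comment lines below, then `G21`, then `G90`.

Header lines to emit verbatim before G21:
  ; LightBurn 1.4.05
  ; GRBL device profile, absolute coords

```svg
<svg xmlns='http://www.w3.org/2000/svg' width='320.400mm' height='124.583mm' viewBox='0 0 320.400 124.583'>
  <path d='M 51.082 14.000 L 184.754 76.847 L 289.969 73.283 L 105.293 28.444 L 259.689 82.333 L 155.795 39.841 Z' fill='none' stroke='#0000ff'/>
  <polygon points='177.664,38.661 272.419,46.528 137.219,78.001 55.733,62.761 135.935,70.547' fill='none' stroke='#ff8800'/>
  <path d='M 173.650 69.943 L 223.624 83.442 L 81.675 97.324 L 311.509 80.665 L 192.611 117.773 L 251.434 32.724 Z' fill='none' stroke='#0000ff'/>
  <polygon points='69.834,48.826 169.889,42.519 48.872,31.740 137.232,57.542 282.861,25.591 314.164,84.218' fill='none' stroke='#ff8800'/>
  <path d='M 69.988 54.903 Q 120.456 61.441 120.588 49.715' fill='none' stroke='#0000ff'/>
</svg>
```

; LightBurn 1.4.05
; GRBL device profile, absolute coords
G21
G90
G0 X51.082 Y110.583
M3 S570
G1 X184.754 Y47.736 F1977
G1 X289.969 Y51.300
G1 X105.293 Y96.139
G1 X259.689 Y42.250
G1 X155.795 Y84.742
G1 X51.082 Y110.583
M5
G0 X177.664 Y85.922
M3 S331
G1 X272.419 Y78.055 F3011
G1 X137.219 Y46.582
G1 X55.733 Y61.822
G1 X135.935 Y54.036
G1 X177.664 Y85.922
M5
G0 X173.650 Y54.640
M3 S570
G1 X223.624 Y41.141 F1977
G1 X81.675 Y27.259
G1 X311.509 Y43.918
G1 X192.611 Y6.810
G1 X251.434 Y91.859
G1 X173.650 Y54.640
M5
G0 X69.834 Y75.757
M3 S331
G1 X169.889 Y82.064 F3011
G1 X48.872 Y92.843
G1 X137.232 Y67.041
G1 X282.861 Y98.992
G1 X314.164 Y40.365
G1 X69.834 Y75.757
M5
G0 X69.988 Y69.680
M3 S570
G1 X85.412 Y68.008 F1977
G1 X98.040 Y67.351
G1 X107.872 Y67.708
G1 X114.907 Y69.080
G1 X119.146 Y71.467
G1 X120.588 Y74.868
M5
G0 X0.000 Y0.000

Since the viewBox matches the mm dimensions, user units are millimetres directly. The only transform is the Y-flip y_m = 124.583 − y_svg.

Shape 1 is a closed polygon drawn with `<path>`. Its stroke #0000ff means score at S570, F1977. After flipping Y the toolpath is (51.082,110.583) → (184.754,47.736) → (289.969,51.300) → (105.293,96.139) → (259.689,42.250) → (155.795,84.742) → (51.082,110.583), returning to the start.

Shape 2 is a closed polygon drawn with `<polygon>`. Its stroke #ff8800 means engrave at S331, F3011. After flipping Y the toolpath is (177.664,85.922) → (272.419,78.055) → (137.219,46.582) → (55.733,61.822) → (135.935,54.036) → (177.664,85.922), returning to the start.

Shape 3 is a closed polygon drawn with `<path>`. Its stroke #0000ff means score at S570, F1977. After flipping Y the toolpath is (173.650,54.640) → (223.624,41.141) → (81.675,27.259) → (311.509,43.918) → (192.611,6.810) → (251.434,91.859) → (173.650,54.640), returning to the start.

Shape 4 is a closed polygon drawn with `<polygon>`. Its stroke #ff8800 means engrave at S331, F3011. After flipping Y the toolpath is (69.834,75.757) → (169.889,82.064) → (48.872,92.843) → (137.232,67.041) → (282.861,98.992) → (314.164,40.365) → (69.834,75.757), returning to the start.

Shape 5 is a quadratic bezier drawn with `<path>`. Its stroke #0000ff means score at S570, F1977. After flipping Y the toolpath is (69.988,69.680) → (85.412,68.008) → (98.040,67.351) → (107.872,67.708) → (114.907,69.080) → (119.146,71.467) → (120.588,74.868).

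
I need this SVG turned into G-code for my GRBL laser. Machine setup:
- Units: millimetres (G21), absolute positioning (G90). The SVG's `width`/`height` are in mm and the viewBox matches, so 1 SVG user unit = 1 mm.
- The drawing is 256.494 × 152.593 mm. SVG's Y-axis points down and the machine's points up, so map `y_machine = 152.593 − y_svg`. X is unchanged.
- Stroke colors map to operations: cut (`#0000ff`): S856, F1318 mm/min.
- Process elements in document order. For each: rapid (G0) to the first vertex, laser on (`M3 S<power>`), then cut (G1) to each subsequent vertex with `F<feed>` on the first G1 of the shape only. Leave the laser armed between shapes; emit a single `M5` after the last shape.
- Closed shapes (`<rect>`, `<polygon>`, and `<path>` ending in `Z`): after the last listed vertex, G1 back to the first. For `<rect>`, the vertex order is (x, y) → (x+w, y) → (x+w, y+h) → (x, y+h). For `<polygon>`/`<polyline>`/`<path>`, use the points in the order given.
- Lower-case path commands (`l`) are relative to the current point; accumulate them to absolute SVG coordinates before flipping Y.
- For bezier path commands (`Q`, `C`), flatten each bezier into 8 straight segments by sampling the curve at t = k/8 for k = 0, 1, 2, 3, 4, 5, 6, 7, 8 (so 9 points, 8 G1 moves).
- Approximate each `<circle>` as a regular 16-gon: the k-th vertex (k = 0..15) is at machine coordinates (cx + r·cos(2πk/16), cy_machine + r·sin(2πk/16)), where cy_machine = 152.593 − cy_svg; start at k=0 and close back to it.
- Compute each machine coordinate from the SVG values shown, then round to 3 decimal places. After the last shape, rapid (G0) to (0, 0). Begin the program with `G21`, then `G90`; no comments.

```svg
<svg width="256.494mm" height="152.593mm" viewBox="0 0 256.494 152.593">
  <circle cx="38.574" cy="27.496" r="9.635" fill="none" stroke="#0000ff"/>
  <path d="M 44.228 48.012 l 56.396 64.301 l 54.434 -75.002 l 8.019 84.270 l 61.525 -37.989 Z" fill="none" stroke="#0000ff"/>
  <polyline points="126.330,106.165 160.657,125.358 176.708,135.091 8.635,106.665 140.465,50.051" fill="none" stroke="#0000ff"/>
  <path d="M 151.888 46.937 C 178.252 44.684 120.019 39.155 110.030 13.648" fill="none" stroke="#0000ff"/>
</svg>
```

G21
G90
G0 X48.209 Y125.097
M3 S856
G1 X47.476 Y128.784 F1318
G1 X45.387 Y131.910
G1 X42.261 Y133.999
G1 X38.574 Y134.732
G1 X34.887 Y133.999
G1 X31.761 Y131.910
G1 X29.672 Y128.784
G1 X28.939 Y125.097
G1 X29.672 Y121.410
G1 X31.761 Y118.284
G1 X34.887 Y116.195
G1 X38.574 Y115.462
G1 X42.261 Y116.195
G1 X45.387 Y118.284
G1 X47.476 Y121.410
G1 X48.209 Y125.097
G0 X44.228 Y104.581
M3 S856
G1 X100.624 Y40.280 F1318
G1 X155.058 Y115.282
G1 X163.077 Y31.012
G1 X224.602 Y69.001
G1 X44.228 Y104.581
G0 X126.330 Y46.428
M3 S856
G1 X160.657 Y27.235 F1318
G1 X176.708 Y17.502
G1 X8.635 Y45.928
G1 X140.465 Y102.542
G0 X151.888 Y105.656
M3 S856
G1 X158.068 Y106.687 F1318
G1 X157.875 Y108.221
G1 X152.863 Y110.453
G1 X144.591 Y113.580
G1 X134.615 Y117.797
G1 X124.492 Y123.300
G1 X115.778 Y130.284
G1 X110.030 Y138.945
M5
G0 X0.000 Y0.000

Since the viewBox matches the mm dimensions, user units are millimetres directly. The only transform is the Y-flip y_m = 152.593 − y_svg.

Shape 1 is a circle drawn with `<circle>`. Its stroke #0000ff means cut at S856, F1318. After flipping Y the toolpath is (48.209,125.097) → (47.476,128.784) → (45.387,131.910) → (42.261,133.999) → (38.574,134.732) → (34.887,133.999) → (31.761,131.910) → (29.672,128.784) → (28.939,125.097) → (29.672,121.410) → (31.761,118.284) → (34.887,116.195) → (38.574,115.462) → (42.261,116.195) → (45.387,118.284) → (47.476,121.410) → (48.209,125.097), returning to the start.

Shape 2 is a closed polygon drawn with `<path>`. Its stroke #0000ff means cut at S856, F1318. After flipping Y the toolpath is (44.228,104.581) → (100.624,40.280) → (155.058,115.282) → (163.077,31.012) → (224.602,69.001) → (44.228,104.581), returning to the start.

Shape 3 is a open polyline drawn with `<polyline>`. Its stroke #0000ff means cut at S856, F1318. After flipping Y the toolpath is (126.330,46.428) → (160.657,27.235) → (176.708,17.502) → (8.635,45.928) → (140.465,102.542).

Shape 4 is a cubic bezier drawn with `<path>`. Its stroke #0000ff means cut at S856, F1318. After flipping Y the toolpath is (151.888,105.656) → (158.068,106.687) → (157.875,108.221) → (152.863,110.453) → (144.591,113.580) → (134.615,117.797) → (124.492,123.300) → (115.778,130.284) → (110.030,138.945).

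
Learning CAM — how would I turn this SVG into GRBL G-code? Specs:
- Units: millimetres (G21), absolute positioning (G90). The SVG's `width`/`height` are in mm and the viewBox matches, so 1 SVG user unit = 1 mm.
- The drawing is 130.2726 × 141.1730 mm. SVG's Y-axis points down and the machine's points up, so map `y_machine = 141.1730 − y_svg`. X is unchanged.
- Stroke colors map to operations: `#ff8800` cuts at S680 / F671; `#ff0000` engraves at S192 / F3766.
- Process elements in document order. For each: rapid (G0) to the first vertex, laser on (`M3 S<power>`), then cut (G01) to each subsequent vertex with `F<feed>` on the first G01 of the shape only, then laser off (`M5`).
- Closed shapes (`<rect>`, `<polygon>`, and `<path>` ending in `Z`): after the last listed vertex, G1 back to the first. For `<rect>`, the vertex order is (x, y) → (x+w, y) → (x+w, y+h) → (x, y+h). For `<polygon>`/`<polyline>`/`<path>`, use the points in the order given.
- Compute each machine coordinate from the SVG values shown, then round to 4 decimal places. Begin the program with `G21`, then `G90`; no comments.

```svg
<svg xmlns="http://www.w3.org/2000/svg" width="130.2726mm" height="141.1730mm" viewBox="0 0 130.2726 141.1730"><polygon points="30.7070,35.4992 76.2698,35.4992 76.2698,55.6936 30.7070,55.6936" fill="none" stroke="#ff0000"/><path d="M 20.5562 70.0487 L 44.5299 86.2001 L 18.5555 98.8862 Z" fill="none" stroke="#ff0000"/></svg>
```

1 u = 1 mm; y_m = 141.1730 − y.

[1] `<polygon>` rectangle, #ff0000→engrave S192 F3766: (30.7070,105.6738) → (76.2698,105.6738) → (76.2698,85.4794) → (30.7070,85.4794) → (30.7070,105.6738) (closed)

[2] `<path>` regular polygon, #ff0000→engrave S192 F3766: (20.5562,71.1243) → (44.5299,54.9729) → (18.5555,42.2868) → (20.5562,71.1243) (closed)

G21
G90
G0 X30.7070 Y105.6738
M3 S192
G01 X76.2698 Y105.6738 F3766
G01 X76.2698 Y85.4794
G01 X30.7070 Y85.4794
G01 X30.7070 Y105.6738
M5
G0 X20.5562 Y71.1243
M3 S192
G01 X44.5299 Y54.9729 F3766
G01 X18.5555 Y42.2868
G01 X20.5562 Y71.1243
M5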